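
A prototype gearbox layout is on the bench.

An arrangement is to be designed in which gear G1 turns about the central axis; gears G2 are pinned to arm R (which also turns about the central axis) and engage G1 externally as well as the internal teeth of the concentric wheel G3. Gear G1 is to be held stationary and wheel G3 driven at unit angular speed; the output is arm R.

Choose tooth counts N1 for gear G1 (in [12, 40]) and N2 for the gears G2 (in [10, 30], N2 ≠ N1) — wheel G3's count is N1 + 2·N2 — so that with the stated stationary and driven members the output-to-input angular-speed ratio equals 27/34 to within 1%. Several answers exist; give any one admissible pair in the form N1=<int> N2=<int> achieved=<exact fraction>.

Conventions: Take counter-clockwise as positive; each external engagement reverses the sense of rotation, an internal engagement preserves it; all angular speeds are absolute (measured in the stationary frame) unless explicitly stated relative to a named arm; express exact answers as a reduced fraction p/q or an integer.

topology: planetary set — design target 27/34, arm = carrier (Willis)
Willis with ω_sun = 0: ω_arm/ω_ring = N3/(N1+N3); set equal to 27/34  ⇒  N3/N1 = (27/34)/(1 − 27/34) = 27/7
N3 = N1 + 2·N2  ⇒  N2/N1 = (N3/N1 − 1)/2 = (27/7 − 1)/2 = 10/7
smallest multiple with N1 ≥ 12 and N2 ≥ 10: k = 2  ⇒  N1 = 2·7 = 14, N2 = 2·10 = 20 (N1 ≤ 40, N2 ≤ 30, N2 ≠ N1 ✓), N3 = 14 + 2·20 = 54
check: N3/(N1+N3) with N1 = 14, N3 = 54 gives 27/34; |achieved − target| = 0 ≤ 27/3400 ✓

N1=14 N2=20 achieved=27/34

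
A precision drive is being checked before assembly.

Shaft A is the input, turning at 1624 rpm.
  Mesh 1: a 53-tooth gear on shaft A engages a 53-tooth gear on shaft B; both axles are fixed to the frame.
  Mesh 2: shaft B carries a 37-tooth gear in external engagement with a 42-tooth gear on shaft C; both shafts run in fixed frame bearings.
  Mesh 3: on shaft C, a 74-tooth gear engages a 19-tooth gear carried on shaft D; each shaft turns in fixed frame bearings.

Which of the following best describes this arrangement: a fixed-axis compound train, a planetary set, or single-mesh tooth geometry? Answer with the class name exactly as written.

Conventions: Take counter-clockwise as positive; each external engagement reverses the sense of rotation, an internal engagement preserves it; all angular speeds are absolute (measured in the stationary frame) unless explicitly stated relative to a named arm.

fixed-axis compound train

topology: fixed-axis compound train — 3 meshes, A→D
classification: fixed-axis compound train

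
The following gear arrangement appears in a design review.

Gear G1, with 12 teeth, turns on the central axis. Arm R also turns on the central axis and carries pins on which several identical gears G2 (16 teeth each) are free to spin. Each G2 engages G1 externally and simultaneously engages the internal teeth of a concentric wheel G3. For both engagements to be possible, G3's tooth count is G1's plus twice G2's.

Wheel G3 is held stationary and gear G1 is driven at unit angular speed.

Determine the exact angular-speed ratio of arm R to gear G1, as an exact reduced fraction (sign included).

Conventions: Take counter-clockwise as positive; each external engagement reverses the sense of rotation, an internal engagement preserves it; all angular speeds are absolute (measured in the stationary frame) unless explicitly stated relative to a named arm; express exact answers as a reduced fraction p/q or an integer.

3/14

recognized (axles ride arm R): planetary set, 12/16/44 teeth
ring teeth: 12 + 2·16 = 44
12(ω_sun−ω_arm) = −44(ω_ring−ω_arm),  ω_ring = 0, ω_sun = 1
12(1−ω_arm) = −44(0−ω_arm)  ⇒  56·ω_arm = 12  ⇒  ω_arm = 3/14
ω_out/ω_in = 3/14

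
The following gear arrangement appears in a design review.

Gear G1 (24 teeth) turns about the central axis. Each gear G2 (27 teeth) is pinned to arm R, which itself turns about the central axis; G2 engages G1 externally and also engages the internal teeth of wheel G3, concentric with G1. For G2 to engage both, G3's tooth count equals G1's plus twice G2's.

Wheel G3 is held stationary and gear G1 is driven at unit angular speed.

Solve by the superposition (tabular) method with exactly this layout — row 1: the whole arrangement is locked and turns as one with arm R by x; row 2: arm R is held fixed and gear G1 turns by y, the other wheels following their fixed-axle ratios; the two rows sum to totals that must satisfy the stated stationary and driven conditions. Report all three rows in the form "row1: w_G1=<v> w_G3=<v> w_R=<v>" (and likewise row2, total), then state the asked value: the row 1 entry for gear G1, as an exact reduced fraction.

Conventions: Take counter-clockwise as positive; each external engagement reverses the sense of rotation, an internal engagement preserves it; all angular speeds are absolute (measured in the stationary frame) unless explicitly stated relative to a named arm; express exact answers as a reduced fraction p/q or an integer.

topology: planetary set — G1 24T / G2 27T / G3 78T, arm = carrier (Willis)
row 1: whole set turns with the arm by x
row 2 — arm fixed, fixed-axis ratios: sun y, ring −(24/78)·y, arm 0
boundary: total ω_ring = x − (24/78)·y = 0 and total ω_sun = x + y = 1  ⇒  y = 13/17, x = 4/17
row 2 ring = −(24/78)·13/17 = -4/17
totals (row 1 + row 2): sun 4/17 + 13/17 = 1, ring 4/17 + (-4/17) = 0, arm 4/17 + 0 = 4/17
asked cell (row1, sun) = 4/17

row1: w_G1=4/17 w_G3=4/17 w_R=4/17
row2: w_G1=13/17 w_G3=-4/17 w_R=0
total: w_G1=1 w_G3=0 w_R=4/17
asked value: 4/17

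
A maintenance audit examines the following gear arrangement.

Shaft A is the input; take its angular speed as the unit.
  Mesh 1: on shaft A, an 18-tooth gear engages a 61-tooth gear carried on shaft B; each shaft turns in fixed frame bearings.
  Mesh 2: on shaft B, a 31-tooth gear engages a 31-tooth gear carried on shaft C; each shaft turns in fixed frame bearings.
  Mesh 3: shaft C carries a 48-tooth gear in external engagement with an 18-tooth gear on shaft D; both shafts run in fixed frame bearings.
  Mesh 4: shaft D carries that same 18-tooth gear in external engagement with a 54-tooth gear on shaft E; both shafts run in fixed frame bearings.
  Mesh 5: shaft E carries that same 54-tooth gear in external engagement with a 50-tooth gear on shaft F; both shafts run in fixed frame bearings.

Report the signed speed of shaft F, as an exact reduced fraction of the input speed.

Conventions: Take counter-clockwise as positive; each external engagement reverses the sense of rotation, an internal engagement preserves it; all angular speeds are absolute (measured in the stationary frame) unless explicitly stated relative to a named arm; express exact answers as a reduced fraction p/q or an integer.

5-mesh fixed-axis compound train (all bearings frame-fixed)
mesh 1 [18T→61T]: |ω|/ω_in = 1×18/61 = 18/61, sense flips to −
mesh 2 [31T→31T]: |ω|/ω_in = (18/61)×31/31 = 18/61, sense flips to +
mesh 3 [48T→18T]: |ω|/ω_in = (18/61)×48/18 = 48/61, sense flips to −
mesh 4 [18T→54T]: |ω|/ω_in = (48/61)×18/54 = 16/61, sense flips to +
mesh 5 [54T→50T]: |ω|/ω_in = (16/61)×54/50 = 432/1525, sense flips to −
signed output speed (× input speed) = -432/1525

-432/1525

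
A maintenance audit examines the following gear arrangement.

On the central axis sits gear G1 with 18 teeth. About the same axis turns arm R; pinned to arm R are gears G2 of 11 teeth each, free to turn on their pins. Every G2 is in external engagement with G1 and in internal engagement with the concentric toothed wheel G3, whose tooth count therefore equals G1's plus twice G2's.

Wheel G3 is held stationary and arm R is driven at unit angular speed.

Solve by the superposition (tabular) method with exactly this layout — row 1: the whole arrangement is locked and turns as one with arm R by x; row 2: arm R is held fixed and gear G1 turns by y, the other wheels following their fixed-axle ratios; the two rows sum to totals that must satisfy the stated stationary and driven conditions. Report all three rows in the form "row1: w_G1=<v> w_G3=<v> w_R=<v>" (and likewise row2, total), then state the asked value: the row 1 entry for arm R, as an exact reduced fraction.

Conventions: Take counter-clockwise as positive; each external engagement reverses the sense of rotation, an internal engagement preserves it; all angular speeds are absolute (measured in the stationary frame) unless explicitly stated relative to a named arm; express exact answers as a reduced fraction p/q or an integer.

row1: w_G1=1 w_G3=1 w_R=1
row2: w_G1=20/9 w_G3=-1 w_R=0
total: w_G1=29/9 w_G3=0 w_R=1
asked value: 1

planetary set (18T centre, 11T on arm, 40T internal) — Willis relation
row 1 — lock + rotate with arm: ω_sun = ω_ring = ω_arm = x
superposition row 2 [arm held]: sun y, ring −(18/40)·y, arm 0
boundary: total ω_ring = x − (18/40)·y = 0 and total ω_arm = x = 1  ⇒  y = 20/9, x = 1
row 2 ring = −(18/40)·20/9 = -1
totals (row 1 + row 2): sun 1 + 20/9 = 29/9, ring 1 + (-1) = 0, arm 1 + 0 = 1
asked cell (row1, arm) = 1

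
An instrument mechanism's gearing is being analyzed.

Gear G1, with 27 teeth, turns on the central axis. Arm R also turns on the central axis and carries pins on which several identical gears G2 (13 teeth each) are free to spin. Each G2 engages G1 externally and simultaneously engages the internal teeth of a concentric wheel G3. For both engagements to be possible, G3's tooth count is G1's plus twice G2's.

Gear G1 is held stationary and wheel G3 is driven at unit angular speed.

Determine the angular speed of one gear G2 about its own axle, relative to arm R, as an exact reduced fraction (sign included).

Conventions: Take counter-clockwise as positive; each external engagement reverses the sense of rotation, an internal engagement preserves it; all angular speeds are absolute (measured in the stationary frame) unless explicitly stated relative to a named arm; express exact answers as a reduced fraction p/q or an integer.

topology: planetary set — G1 27T / G2 13T / G3 53T, arm = carrier (Willis)
ring teeth: 27 + 2·13 = 53
27(ω_sun−ω_arm) = −53(ω_ring−ω_arm),  ω_sun = 0, ω_ring = 1
27(0−ω_arm) = −53(1−ω_arm)  ⇒  80·ω_arm = 53  ⇒  ω_arm = 53/80
sun–planet mesh: 27·(0−53/80) = −13·(ω_p−ω_arm)  ⇒  ω_p−ω_arm = 1431/1040
exact speed ratio = 1431/1040

1431/1040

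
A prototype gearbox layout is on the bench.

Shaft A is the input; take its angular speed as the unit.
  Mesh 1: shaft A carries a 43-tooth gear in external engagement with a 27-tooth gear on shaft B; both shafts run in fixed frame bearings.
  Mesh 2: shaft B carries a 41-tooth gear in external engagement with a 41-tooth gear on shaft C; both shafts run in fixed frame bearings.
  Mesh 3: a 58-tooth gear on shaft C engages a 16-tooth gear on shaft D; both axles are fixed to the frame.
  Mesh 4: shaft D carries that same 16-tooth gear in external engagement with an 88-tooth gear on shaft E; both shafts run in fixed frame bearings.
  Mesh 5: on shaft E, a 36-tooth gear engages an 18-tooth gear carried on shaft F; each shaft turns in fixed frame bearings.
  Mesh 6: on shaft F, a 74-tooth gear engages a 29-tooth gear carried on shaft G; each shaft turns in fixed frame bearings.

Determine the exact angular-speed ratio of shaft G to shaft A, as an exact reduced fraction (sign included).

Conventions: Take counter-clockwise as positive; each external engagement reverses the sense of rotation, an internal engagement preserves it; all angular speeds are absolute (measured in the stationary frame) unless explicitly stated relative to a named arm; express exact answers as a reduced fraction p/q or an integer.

1591/297

class = fixed-axis compound train [6 meshes; 6 ratios multiply, 6 sense flips]
mesh 1 [43T→27T]: running ratio 43/27, sense −
mesh 2 [41T→41T]: running ratio 43/27, sense +
mesh 3 [58T→16T]: running ratio 1247/216, sense −
mesh 4 [16T→88T]: running ratio 1247/1188, sense +
mesh 5 [36T→18T]: running ratio 1247/594, sense −
mesh 6 [74T→29T]: running ratio 1591/297, sense +
ω_out/ω_in = 1591/297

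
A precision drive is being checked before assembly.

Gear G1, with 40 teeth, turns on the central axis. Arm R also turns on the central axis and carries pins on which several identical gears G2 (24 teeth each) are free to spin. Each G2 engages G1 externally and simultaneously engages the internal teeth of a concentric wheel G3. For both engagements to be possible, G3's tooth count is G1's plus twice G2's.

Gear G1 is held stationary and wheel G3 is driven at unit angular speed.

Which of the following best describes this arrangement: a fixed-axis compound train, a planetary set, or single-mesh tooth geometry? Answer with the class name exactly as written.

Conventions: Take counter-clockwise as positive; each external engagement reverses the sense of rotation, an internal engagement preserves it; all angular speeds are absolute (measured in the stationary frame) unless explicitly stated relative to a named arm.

topology: planetary set — G1 40T / G2 24T / G3 88T, arm = carrier (Willis)
classification: planetary set

planetary set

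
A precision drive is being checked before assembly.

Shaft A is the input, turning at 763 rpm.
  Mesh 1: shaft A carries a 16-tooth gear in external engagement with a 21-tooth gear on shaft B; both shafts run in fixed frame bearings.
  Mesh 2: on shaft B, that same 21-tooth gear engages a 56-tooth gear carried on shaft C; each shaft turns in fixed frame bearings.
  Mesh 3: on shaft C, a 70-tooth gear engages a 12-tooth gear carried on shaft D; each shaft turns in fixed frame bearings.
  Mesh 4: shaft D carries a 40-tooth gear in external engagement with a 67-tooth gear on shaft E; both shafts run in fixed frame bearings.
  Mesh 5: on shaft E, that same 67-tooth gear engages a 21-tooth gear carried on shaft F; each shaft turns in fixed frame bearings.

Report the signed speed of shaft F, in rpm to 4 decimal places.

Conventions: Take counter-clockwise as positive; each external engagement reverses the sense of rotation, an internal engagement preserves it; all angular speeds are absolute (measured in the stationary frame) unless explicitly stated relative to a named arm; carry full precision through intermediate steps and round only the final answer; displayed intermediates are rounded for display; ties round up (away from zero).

class = fixed-axis compound train [5 meshes; 5 ratios multiply, 5 sense flips]
mesh 1 [16T→21T]: ω = 763.0000×16/21 = 581.3333 rpm, sense flips to −
mesh 2 [21T→56T]: ω = 581.3333×21/56 = 218.0000 rpm, sense flips to +
mesh 3 [70T→12T]: ω = 218.0000×70/12 = 1271.6667 rpm, sense flips to −
mesh 4 [40T→67T]: ω = 1271.6667×40/67 = 759.2040 rpm, sense flips to +
mesh 5 [67T→21T]: ω = 759.2040×67/21 = 2422.2222 rpm, sense flips to −
signed output speed = -2422.2222 rpm

-2422.2222 rpm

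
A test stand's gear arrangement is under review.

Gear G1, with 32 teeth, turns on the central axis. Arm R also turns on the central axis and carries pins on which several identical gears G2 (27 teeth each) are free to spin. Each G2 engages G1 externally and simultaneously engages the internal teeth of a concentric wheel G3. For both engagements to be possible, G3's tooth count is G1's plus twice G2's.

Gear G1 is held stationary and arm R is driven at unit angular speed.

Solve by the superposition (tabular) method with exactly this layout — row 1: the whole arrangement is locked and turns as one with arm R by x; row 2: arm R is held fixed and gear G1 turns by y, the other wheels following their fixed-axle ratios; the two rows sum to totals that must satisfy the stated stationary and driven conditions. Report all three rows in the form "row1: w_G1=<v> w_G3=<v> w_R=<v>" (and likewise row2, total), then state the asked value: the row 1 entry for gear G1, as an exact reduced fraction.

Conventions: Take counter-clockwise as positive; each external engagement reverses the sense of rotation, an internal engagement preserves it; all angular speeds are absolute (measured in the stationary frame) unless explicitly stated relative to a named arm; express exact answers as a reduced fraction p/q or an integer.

row1: w_G1=1 w_G3=1 w_R=1
row2: w_G1=-1 w_G3=16/43 w_R=0
total: w_G1=0 w_G3=59/43 w_R=1
asked value: 1

recognized (axles ride arm R): planetary set, 32/27/86 teeth
row 1 (train locked, turned with arm): all members turn x
superposition row 2 [arm held]: sun y, ring −(32/86)·y, arm 0
boundary: total ω_sun = x + y = 0 and total ω_arm = x = 1  ⇒  y = -1, x = 1
row 2 ring = −(32/86)·(-1) = 16/43
totals (row 1 + row 2): sun 1 + (-1) = 0, ring 1 + 16/43 = 59/43, arm 1 + 0 = 1
asked cell (row1, sun) = 1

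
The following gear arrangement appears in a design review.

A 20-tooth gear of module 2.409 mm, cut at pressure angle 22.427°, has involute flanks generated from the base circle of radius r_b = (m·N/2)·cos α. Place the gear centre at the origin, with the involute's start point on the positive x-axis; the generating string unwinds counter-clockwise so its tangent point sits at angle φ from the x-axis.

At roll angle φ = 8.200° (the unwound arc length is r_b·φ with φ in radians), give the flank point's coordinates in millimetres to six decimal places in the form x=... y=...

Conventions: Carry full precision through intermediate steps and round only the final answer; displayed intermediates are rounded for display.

single-mesh involute tooth geometry (20T wheel at module 2.409)
pitch radius r_p = m·N/2 = 2.409·20/2 = 24.090000
base radius r_b = r_p·cos α = 24.090000·cos 22.427° = 22.267986
roll angle φ = 8.200° = 0.14311700 rad
x = r_b·(cos φ + φ·sin φ) = 22.494871
y = r_b·(sin φ − φ·cos φ) = 0.021714

x=22.494871 y=0.021714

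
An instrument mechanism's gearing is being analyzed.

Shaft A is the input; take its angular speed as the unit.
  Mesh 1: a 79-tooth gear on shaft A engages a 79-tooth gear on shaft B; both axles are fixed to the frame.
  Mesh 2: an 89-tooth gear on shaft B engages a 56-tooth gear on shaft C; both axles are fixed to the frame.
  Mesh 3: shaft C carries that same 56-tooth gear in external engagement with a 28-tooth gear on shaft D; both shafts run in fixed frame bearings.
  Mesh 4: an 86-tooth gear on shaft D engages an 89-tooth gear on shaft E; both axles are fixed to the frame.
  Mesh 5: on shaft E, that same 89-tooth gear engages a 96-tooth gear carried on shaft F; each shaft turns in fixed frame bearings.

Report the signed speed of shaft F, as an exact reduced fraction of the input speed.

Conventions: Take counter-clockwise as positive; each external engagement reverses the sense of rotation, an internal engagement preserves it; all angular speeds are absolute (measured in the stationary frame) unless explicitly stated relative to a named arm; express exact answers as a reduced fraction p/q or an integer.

5-mesh fixed-axis compound train (all bearings frame-fixed)
mesh 1 [79T→79T]: |ω|/ω_in = 1×79/79 = 1, sense flips to −
mesh 2 [89T→56T]: |ω|/ω_in = 1×89/56 = 89/56, sense flips to +
mesh 3 [56T→28T]: |ω|/ω_in = (89/56)×56/28 = 89/28, sense flips to −
mesh 4 [86T→89T]: |ω|/ω_in = (89/28)×86/89 = 43/14, sense flips to +
mesh 5 [89T→96T]: |ω|/ω_in = (43/14)×89/96 = 3827/1344, sense flips to −
signed output speed (× input speed) = -3827/1344

-3827/1344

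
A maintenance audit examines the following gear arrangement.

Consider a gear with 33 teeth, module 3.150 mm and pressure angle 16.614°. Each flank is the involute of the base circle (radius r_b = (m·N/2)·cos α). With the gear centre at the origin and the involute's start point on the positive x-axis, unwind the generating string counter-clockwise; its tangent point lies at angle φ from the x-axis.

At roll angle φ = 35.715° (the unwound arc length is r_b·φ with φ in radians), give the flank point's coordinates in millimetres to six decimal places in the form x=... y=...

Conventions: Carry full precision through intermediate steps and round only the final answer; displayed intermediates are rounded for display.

x=58.561453 y=3.866943

topology: single-mesh involute geometry — m = 3.150, N = 33
pitch radius r_p = m·N/2 = 3.150·33/2 = 51.975000
base radius r_b = r_p·cos α = 51.975000·cos 16.614° = 49.805186
roll angle φ = 35.715° = 0.62334434 rad
x = r_b·(cos φ + φ·sin φ) = 58.561453
y = r_b·(sin φ − φ·cos φ) = 3.866943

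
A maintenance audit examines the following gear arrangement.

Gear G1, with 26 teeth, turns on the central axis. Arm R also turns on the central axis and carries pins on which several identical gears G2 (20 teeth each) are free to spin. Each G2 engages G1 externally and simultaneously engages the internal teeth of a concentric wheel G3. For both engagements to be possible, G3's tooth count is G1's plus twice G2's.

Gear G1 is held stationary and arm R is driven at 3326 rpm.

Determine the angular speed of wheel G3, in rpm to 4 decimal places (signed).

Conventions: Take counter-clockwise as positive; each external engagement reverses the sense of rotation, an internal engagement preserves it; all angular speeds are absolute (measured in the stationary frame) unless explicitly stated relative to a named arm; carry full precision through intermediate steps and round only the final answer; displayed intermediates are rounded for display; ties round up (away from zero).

+4636.2424 rpm

class = planetary set [G3 = 26+2·20 = 66; Willis about the carrier]
normalise by the input: solve with ω_arm = 1, then scale by 3326 rpm
ring teeth: 26 + 2·20 = 66
26(ω_sun−ω_arm) = −66(ω_ring−ω_arm),  ω_sun = 0, ω_arm = 1
ω_ring = 1 − (26/66)(0−1) = 46/33
scale: ω_ring = 46/33 × 3326 rpm = +4636.2424 rpm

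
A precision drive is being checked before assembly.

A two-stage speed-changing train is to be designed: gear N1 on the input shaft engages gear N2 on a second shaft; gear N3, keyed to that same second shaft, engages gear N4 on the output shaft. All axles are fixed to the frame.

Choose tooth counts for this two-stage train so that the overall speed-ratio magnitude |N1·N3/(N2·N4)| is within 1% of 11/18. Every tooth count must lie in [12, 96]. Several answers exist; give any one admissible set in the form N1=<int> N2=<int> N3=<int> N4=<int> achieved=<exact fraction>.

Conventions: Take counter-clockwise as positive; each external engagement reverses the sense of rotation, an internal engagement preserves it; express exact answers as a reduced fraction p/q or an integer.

design class (target 11/18): fixed-axis compound train
target = 11/18 in lowest terms: an exact hit needs N1·N3 = k·11 and N2·N4 = k·18 for one integer k, every count in [12, 96]; additionally prefer no 1:1 stage (N1 ≠ N2, N3 ≠ N4)
k = 1…23: no 1:1-free in-range split of k·11 and k·18 into factor pairs; take k = 24
k = 24: N1·N3 = 264 = 12·22, N2·N4 = 432 = 36·12
achieved = 12·22/(36·12) = 11/18; |achieved − target| = 0 ≤ 11/1800 ✓

N1=12 N2=36 N3=22 N4=12 achieved=11/18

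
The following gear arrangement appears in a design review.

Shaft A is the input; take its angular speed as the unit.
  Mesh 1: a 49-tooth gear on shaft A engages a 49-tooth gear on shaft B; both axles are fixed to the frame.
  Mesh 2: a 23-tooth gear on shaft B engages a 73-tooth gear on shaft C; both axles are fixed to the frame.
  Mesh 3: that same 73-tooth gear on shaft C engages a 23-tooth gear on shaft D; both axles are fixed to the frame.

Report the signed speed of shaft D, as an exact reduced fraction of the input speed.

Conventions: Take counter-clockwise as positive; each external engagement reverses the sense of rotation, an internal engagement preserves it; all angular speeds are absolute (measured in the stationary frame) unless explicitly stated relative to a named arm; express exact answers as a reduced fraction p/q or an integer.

3-mesh fixed-axis compound train (all bearings frame-fixed)
mesh 1 [49T→49T]: |ω|/ω_in = 1×49/49 = 1, sense flips to −
mesh 2 [23T→73T]: |ω|/ω_in = 1×23/73 = 23/73, sense flips to +
mesh 3 [73T→23T]: |ω|/ω_in = (23/73)×73/23 = 1, sense flips to −
signed output speed (× input speed) = -1

-1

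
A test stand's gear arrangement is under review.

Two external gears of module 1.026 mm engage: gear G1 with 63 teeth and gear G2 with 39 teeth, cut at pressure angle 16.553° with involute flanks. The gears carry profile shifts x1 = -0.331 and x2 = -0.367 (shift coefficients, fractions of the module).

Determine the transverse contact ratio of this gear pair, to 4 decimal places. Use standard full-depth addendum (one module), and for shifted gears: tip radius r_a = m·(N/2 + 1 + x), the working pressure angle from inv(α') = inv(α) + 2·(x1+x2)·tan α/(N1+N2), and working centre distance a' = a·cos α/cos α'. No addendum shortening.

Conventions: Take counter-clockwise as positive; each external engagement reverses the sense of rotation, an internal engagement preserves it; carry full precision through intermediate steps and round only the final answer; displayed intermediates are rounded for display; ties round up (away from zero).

2.3354

class = single-mesh tooth geometry [involute pair 63T × 39T, m = 1.026]
base radii: r_b1 = 30.979591, r_b2 = 19.177842
tip radii: r_a1 = 33.005394, r_a2 = 20.656458
inv(α') = inv(16.553°) + 2·(-0.331-0.367)·tan α/(63+39) = 0.00424777  ⇒  α' = 13.28623°
a' = a·cos α / cos α' = 52.3260·cos 16.553°/cos 13.28623° = 51.536861
action lengths: √(r_a1²−r_b1²) = 11.385121, √(r_a2²−r_b2²) = 7.674610
base pitch p_b = π·m·cos α = 3.089691
CR = (11.385121 + 7.674610 − 51.536861·sin 13.28623°)/3.089691 = 2.335427
contact ratio ≈ 2.3354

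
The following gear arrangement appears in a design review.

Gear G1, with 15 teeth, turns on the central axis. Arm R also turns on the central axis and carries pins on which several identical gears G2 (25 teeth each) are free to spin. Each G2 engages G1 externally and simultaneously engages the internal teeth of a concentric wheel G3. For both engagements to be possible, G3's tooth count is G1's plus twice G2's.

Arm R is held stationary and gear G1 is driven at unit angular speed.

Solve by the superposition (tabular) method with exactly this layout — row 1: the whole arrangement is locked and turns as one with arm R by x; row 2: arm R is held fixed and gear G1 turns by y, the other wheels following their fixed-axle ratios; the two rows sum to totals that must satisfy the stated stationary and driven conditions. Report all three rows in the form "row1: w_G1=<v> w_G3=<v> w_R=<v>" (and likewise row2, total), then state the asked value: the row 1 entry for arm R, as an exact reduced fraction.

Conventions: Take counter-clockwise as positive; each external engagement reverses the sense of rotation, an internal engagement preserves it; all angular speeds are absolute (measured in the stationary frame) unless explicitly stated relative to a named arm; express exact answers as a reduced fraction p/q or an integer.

topology: planetary set — G1 15T / G2 25T / G3 65T, arm = carrier (Willis)
row 1 — lock + rotate with arm: ω_sun = ω_ring = ω_arm = x
row 2: sun turns y, ring = −(15/65)·y, arm 0
boundary: total ω_arm = x = 0 and total ω_sun = x + y = 1  ⇒  y = 1, x = 0
row 2 ring = −(15/65)·1 = -3/13
totals (row 1 + row 2): sun 0 + 1 = 1, ring 0 + (-3/13) = -3/13, arm 0 + 0 = 0
asked cell (row1, arm) = 0

row1: w_G1=0 w_G3=0 w_R=0
row2: w_G1=1 w_G3=-3/13 w_R=0
total: w_G1=1 w_G3=-3/13 w_R=0
asked value: 0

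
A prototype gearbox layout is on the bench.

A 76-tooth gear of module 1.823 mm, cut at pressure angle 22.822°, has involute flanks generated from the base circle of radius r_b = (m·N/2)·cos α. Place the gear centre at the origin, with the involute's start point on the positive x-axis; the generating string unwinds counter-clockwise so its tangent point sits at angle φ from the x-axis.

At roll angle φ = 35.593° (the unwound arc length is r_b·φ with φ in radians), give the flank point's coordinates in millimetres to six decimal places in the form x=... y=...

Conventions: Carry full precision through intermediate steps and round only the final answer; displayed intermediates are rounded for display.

topology: single-mesh involute geometry — m = 1.823, N = 76
pitch radius r_p = m·N/2 = 1.823·76/2 = 69.274000
base radius r_b = r_p·cos α = 69.274000·cos 22.822° = 63.850836
roll angle φ = 35.593° = 0.62121504 rad
x = r_b·(cos φ + φ·sin φ) = 75.007729
y = r_b·(sin φ − φ·cos φ) = 4.908152

x=75.007729 y=4.908152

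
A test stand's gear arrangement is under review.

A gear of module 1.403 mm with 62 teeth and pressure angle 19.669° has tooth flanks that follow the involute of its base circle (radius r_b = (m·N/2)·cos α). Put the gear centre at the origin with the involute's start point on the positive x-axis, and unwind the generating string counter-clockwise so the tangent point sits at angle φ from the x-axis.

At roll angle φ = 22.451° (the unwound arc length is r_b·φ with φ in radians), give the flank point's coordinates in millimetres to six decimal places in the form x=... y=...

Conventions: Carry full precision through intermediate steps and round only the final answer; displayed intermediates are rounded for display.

recognized (one wheel, involute flank): single-mesh tooth geometry, m = 1.403, N = 62
pitch radius r_p = m·N/2 = 1.403·62/2 = 43.493000
base radius r_b = r_p·cos α = 43.493000·cos 19.669° = 40.955305
roll angle φ = 22.451° = 0.39184387 rad
x = r_b·(cos φ + φ·sin φ) = 43.979812
y = r_b·(sin φ − φ·cos φ) = 0.808807

x=43.979812 y=0.808807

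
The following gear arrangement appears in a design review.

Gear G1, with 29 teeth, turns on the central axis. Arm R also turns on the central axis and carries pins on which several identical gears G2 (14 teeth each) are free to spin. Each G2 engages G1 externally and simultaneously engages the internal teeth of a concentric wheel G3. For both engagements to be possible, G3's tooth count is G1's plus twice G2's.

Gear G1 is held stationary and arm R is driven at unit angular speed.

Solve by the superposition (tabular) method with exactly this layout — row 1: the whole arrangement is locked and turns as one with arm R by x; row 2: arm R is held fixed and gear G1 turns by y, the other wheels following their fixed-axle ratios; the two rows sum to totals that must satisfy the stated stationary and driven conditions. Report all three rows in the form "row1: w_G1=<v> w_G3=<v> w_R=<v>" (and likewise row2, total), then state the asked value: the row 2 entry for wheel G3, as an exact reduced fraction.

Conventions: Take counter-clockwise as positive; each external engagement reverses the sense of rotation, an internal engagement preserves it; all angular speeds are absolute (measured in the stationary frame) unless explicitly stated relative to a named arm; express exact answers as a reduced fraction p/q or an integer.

topology: planetary set — G1 29T / G2 14T / G3 57T, arm = carrier (Willis)
row 1 (train locked, turned with arm): all members turn x
row 2: sun turns y, ring = −(29/57)·y, arm 0
boundary: total ω_sun = x + y = 0 and total ω_arm = x = 1  ⇒  y = -1, x = 1
row 2 ring = −(29/57)·(-1) = 29/57
totals (row 1 + row 2): sun 1 + (-1) = 0, ring 1 + 29/57 = 86/57, arm 1 + 0 = 1
asked cell (row2, ring) = 29/57

row1: w_G1=1 w_G3=1 w_R=1
row2: w_G1=-1 w_G3=29/57 w_R=0
total: w_G1=0 w_G3=86/57 w_R=1
asked value: 29/57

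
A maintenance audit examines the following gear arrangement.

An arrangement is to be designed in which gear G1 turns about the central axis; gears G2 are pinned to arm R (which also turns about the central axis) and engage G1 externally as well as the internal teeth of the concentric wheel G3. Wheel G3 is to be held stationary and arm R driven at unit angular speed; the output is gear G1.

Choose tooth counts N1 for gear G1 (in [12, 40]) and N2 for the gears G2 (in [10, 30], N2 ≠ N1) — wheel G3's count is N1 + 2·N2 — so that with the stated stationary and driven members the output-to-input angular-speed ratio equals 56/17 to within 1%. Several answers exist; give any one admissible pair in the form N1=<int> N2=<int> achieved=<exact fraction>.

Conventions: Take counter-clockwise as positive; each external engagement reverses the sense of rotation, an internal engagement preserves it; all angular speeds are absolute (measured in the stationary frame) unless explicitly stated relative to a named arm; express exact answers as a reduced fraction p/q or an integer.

N1=17 N2=11 achieved=56/17

topology: planetary set — design target 56/17, arm = carrier (Willis)
Willis with ω_ring = 0: ω_sun/ω_arm = (N1+N3)/N1; set equal to 56/17  ⇒  N3/N1 = 56/17 − 1 = 39/17
N3 = N1 + 2·N2  ⇒  N2/N1 = (N3/N1 − 1)/2 = (39/17 − 1)/2 = 11/17
smallest multiple with N1 ≥ 12 and N2 ≥ 10: k = 1  ⇒  N1 = 1·17 = 17, N2 = 1·11 = 11 (N1 ≤ 40, N2 ≤ 30, N2 ≠ N1 ✓), N3 = 17 + 2·11 = 39
check: (N1+N3)/N1 with N1 = 17, N3 = 39 gives 56/17; |achieved − target| = 0 ≤ 14/425 ✓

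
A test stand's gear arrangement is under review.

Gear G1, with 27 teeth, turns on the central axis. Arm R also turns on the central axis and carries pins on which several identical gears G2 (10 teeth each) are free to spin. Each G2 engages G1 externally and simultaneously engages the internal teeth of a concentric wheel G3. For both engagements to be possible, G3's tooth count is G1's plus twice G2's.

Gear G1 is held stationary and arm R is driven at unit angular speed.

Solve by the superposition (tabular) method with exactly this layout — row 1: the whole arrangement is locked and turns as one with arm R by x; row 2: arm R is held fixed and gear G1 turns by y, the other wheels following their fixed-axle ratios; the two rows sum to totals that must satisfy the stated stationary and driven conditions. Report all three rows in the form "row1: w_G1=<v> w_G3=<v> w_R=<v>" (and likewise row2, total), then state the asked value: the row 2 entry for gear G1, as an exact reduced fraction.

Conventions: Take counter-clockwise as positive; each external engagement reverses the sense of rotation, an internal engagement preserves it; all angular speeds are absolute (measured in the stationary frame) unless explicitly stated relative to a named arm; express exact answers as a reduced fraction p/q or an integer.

row1: w_G1=1 w_G3=1 w_R=1
row2: w_G1=-1 w_G3=27/47 w_R=0
total: w_G1=0 w_G3=74/47 w_R=1
asked value: -1

class = planetary set [G3 = 27+2·10 = 47; Willis about the carrier]
row 1 — lock + rotate with arm: ω_sun = ω_ring = ω_arm = x
row 2 (arm held, sun turns y): ω_ring = −(27/47)·y, ω_arm = 0
boundary: total ω_sun = x + y = 0 and total ω_arm = x = 1  ⇒  y = -1, x = 1
row 2 ring = −(27/47)·(-1) = 27/47
totals (row 1 + row 2): sun 1 + (-1) = 0, ring 1 + 27/47 = 74/47, arm 1 + 0 = 1
asked cell (row2, sun) = -1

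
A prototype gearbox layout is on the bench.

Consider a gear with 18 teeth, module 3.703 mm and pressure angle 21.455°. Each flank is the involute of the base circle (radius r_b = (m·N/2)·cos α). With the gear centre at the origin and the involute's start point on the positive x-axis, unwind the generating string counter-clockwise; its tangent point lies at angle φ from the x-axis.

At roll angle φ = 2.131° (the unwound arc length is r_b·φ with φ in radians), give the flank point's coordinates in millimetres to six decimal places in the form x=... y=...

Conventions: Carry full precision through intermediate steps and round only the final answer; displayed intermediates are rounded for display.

x=31.039056 y=0.000532

class = single-mesh tooth geometry [base-circle involute, m = 3.703, 18T]
pitch radius r_p = m·N/2 = 3.703·18/2 = 33.327000
base radius r_b = r_p·cos α = 33.327000·cos 21.455° = 31.017610
roll angle φ = 2.131° = 0.03719297 rad
x = r_b·(cos φ + φ·sin φ) = 31.039056
y = r_b·(sin φ − φ·cos φ) = 0.000532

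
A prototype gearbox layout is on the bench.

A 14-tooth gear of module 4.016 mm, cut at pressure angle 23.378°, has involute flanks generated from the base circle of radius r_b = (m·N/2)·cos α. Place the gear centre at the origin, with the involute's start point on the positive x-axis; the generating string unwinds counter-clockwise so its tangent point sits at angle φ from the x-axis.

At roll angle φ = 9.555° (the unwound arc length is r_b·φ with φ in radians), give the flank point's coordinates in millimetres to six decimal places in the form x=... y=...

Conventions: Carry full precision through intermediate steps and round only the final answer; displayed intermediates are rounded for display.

topology: single-mesh involute geometry — m = 4.016, N = 14
pitch radius r_p = m·N/2 = 4.016·14/2 = 28.112000
base radius r_b = r_p·cos α = 28.112000·cos 23.378° = 25.804203
roll angle φ = 9.555° = 0.16676621 rad
x = r_b·(cos φ + φ·sin φ) = 26.160532
y = r_b·(sin φ − φ·cos φ) = 0.039782

x=26.160532 y=0.039782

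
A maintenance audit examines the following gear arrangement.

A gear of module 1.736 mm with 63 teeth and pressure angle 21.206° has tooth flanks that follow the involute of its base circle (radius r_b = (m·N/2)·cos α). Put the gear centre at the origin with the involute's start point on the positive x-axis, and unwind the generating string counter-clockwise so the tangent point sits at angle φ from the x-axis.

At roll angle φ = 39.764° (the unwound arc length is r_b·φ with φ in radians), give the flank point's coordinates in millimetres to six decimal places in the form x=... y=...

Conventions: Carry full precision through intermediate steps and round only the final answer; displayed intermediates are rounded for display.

x=61.819442 y=5.411610

class = single-mesh tooth geometry [base-circle involute, m = 1.736, 63T]
pitch radius r_p = m·N/2 = 1.736·63/2 = 54.684000
base radius r_b = r_p·cos α = 54.684000·cos 21.206° = 50.981124
roll angle φ = 39.764° = 0.69401272 rad
x = r_b·(cos φ + φ·sin φ) = 61.819442
y = r_b·(sin φ − φ·cos φ) = 5.411610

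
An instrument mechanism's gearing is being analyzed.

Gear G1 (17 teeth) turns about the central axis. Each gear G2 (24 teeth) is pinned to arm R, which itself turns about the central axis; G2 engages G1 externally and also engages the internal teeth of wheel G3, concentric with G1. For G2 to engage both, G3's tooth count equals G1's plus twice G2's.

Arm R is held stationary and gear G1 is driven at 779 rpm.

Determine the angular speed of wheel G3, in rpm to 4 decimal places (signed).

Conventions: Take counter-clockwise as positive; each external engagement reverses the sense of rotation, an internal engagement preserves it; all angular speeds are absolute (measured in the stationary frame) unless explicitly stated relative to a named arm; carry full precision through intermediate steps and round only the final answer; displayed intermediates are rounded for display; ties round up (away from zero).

planetary set (17T centre, 24T on arm, 65T internal) — Willis relation
normalise by the input: solve with ω_sun = 1, then scale by 779 rpm
ring teeth: 17 + 2·24 = 65
17(ω_sun−ω_arm) = −65(ω_ring−ω_arm),  ω_arm = 0, ω_sun = 1
ω_ring = 0 − (17/65)(1−0) = -17/65
scale: ω_ring = -17/65 × 779 rpm = -203.7385 rpm

-203.7385 rpm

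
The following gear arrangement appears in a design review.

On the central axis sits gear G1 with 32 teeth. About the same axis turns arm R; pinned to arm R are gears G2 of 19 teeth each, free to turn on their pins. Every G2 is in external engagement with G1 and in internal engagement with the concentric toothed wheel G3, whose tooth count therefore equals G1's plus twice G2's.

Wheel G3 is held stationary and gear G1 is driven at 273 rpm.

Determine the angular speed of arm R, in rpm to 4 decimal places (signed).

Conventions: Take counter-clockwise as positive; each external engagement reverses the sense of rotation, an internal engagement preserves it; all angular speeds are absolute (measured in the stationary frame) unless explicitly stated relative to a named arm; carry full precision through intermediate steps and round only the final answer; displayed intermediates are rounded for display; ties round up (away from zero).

+85.6471 rpm

class = planetary set [G3 = 32+2·19 = 70; Willis about the carrier]
normalise by the input: solve with ω_sun = 1, then scale by 273 rpm
ring teeth: 32 + 2·19 = 70
32(ω_sun−ω_arm) = −70(ω_ring−ω_arm),  ω_ring = 0, ω_sun = 1
32(1−ω_arm) = −70(0−ω_arm)  ⇒  102·ω_arm = 32  ⇒  ω_arm = 16/51
scale: ω_arm = 16/51 × 273 rpm = +85.6471 rpm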